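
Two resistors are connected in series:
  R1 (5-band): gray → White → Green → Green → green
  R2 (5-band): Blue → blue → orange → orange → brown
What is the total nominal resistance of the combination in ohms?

R1: grey, white, green → 895; green ×10^5 → 89500000 Ω.
R2: blue, blue, orange → 663; orange ×10^3 → 663000 Ω.
Series: 89500000 + 663000 = 90163000 Ω.

90163000 Ω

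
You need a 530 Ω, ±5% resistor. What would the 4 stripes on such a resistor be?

green, orange, brown, gold

530 Ω = 53 × 10^1.
5 → green
3 → orange
Multiplier 10^1 → brown.
±5% tolerance → gold.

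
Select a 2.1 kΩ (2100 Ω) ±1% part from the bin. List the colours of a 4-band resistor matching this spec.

red, brown, red, brown

2100 Ω = 21 × 10^2.
2 → red
1 → brown
Multiplier 10^2 → red.
±1% tolerance → brown.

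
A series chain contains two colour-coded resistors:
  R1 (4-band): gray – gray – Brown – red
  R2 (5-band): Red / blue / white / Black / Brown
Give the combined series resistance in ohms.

R1: grey, grey → 88; brown ×10 → 880 Ω.
R2: red, blue, white → 269; black ×1 → 269 Ω.
Series: 880 + 269 = 1149 Ω.

1149 Ω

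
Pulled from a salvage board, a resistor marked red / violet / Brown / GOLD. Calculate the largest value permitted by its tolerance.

Red → 2 (first significant figure)
Violet → 7 (second significant figure)
Brown → ×10 multiplier
Gold → ±5% tolerance
27 × 10 = 270 Ω
Largest = 270 × (1 + 5/100) = 283.5 Ω.

283.5 Ω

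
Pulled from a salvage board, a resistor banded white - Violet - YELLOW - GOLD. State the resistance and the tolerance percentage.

970000 Ω ±5%

White → 9 (first significant figure)
Violet → 7 (second significant figure)
Yellow → ×10^4 multiplier
Gold → ±5% tolerance
97 × 10000 = 970000 Ω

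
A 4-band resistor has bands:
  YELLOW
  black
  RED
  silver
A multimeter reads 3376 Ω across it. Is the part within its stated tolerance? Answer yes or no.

no

Yellow → 4 (first significant figure)
Black → 0 (second significant figure)
Red → ×10^2 multiplier
Silver → ±10% tolerance
40 × 100 = 4000 Ω
Allowed range: 3600 Ω to 4400 Ω.
3376 Ω lies outside that range.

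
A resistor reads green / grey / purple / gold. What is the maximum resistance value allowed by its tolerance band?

609000000 Ω

Green → 5 (first significant figure)
Grey → 8 (second significant figure)
Violet → ×10^7 multiplier
Gold → ±5% tolerance
58 × 10000000 = 580000000 Ω
Maximum = 580000000 × (1 + 5/100) = 609000000 Ω.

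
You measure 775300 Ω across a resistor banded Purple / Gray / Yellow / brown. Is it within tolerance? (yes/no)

Violet → 7 (first significant figure)
Grey → 8 (second significant figure)
Yellow → ×10^4 multiplier
Brown → ±1% tolerance
78 × 10000 = 780000 Ω
Allowed range: 772200 Ω to 787800 Ω.
775300 Ω lies inside that range.

yes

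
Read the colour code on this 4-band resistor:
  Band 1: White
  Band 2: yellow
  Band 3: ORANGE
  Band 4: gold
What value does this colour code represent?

White → 9 (first significant figure)
Yellow → 4 (second significant figure)
Orange → ×10^3 multiplier
94 × 1000 = 94000 Ω

94000 Ω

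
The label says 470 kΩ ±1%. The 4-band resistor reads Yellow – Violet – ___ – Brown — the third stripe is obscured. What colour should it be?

470000 Ω = 47 × 10^4.
The third band is the multiplier, 10^4, which is yellow.

yellow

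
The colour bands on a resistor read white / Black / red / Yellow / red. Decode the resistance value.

White → 9 (first significant figure)
Black → 0 (second significant figure)
Red → 2 (third significant figure)
Yellow → ×10^4 multiplier
902 × 10000 = 9020000 Ω

9020000 Ω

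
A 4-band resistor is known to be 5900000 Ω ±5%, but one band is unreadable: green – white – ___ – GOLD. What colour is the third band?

green

5900000 Ω = 59 × 10^5.
The third band is the multiplier, 10^5, which is green.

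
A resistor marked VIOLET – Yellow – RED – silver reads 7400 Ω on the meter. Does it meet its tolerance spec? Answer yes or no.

Violet → 7 (first significant figure)
Yellow → 4 (second significant figure)
Red → ×10^2 multiplier
Silver → ±10% tolerance
74 × 100 = 7400 Ω
Allowed range: 6660 Ω to 8140 Ω.
7400 Ω lies inside that range.

yes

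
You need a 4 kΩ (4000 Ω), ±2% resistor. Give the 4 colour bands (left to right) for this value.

4000 Ω = 40 × 10^2.
4 → yellow
0 → black
Multiplier 10^2 → red.
±2% tolerance → red.

yellow, black, red, red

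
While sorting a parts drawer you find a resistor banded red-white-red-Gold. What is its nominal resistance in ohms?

Red → 2 (first significant figure)
White → 9 (second significant figure)
Red → ×10^2 multiplier
29 × 100 = 2900 Ω

2900 Ω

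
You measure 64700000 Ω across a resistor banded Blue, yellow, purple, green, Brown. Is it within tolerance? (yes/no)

yes

Blue → 6 (first significant figure)
Yellow → 4 (second significant figure)
Violet → 7 (third significant figure)
Green → ×10^5 multiplier
Brown → ±1% tolerance
647 × 100000 = 64700000 Ω
Allowed range: 64053000 Ω to 65347000 Ω.
64700000 Ω lies inside that range.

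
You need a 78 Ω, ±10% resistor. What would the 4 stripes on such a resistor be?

78 Ω = 78 × 10^0.
7 → violet
8 → grey
Multiplier 10^0 → black.
±10% tolerance → silver.

violet, grey, black, silver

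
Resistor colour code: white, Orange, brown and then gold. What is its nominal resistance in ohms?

930 Ω

White → 9 (first significant figure)
Orange → 3 (second significant figure)
Brown → ×10 multiplier
93 × 10 = 930 Ω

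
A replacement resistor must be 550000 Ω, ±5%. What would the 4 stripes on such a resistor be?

550000 Ω = 55 × 10^4.
5 → green
5 → green
Multiplier 10^4 → yellow.
±5% tolerance → gold.

green, green, yellow, gold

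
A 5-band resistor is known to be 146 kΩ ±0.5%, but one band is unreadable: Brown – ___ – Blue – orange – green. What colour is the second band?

146000 Ω = 146 × 10^3.
The second band gives digit 4 of the significand, and 4 is yellow.

yellow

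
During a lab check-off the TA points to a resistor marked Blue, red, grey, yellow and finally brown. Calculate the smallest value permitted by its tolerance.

6217200 Ω

Blue → 6 (first significant figure)
Red → 2 (second significant figure)
Grey → 8 (third significant figure)
Yellow → ×10^4 multiplier
Brown → ±1% tolerance
628 × 10000 = 6280000 Ω
Smallest = 6280000 × (1 − 1/100) = 6217200 Ω.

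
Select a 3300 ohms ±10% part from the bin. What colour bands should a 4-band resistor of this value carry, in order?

orange, orange, red, silver

3300 Ω = 33 × 10^2.
3 → orange
3 → orange
Multiplier 10^2 → red.
±10% tolerance → silver.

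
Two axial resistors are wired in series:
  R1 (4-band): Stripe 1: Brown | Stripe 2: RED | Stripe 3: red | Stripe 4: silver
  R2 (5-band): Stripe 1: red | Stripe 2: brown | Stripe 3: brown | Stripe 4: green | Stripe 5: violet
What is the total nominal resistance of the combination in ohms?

21101200 Ω

R1: brown, red → 12; red ×10^2 → 1200 Ω.
R2: red, brown, brown → 211; green ×10^5 → 21100000 Ω.
Series: 1200 + 21100000 = 21101200 Ω.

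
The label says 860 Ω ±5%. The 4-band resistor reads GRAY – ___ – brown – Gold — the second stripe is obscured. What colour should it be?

blue

860 Ω = 86 × 10^1.
The second band gives digit 6 of the significand, and 6 is blue.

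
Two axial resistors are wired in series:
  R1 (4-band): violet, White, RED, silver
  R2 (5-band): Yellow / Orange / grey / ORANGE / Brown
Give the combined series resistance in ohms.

445900 Ω

R1: violet, white → 79; red ×10^2 → 7900 Ω.
R2: yellow, orange, grey → 438; orange ×10^3 → 438000 Ω.
Series: 7900 + 438000 = 445900 Ω.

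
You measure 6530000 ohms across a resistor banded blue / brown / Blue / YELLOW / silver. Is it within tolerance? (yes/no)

yes

Blue → 6 (first significant figure)
Brown → 1 (second significant figure)
Blue → 6 (third significant figure)
Yellow → ×10^4 multiplier
Silver → ±10% tolerance
616 × 10000 = 6160000 Ω
Allowed range: 5544000 Ω to 6776000 Ω.
6530000 ohms lies inside that range.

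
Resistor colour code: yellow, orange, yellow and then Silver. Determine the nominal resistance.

Yellow → 4 (first significant figure)
Orange → 3 (second significant figure)
Yellow → ×10^4 multiplier
43 × 10000 = 430000 Ω

430000 Ω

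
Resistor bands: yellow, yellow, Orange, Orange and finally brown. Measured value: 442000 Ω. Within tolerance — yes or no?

yes

Yellow → 4 (first significant figure)
Yellow → 4 (second significant figure)
Orange → 3 (third significant figure)
Orange → ×10^3 multiplier
Brown → ±1% tolerance
443 × 1000 = 443000 Ω
Allowed range: 438570 Ω to 447430 Ω.
442000 Ω lies inside that range.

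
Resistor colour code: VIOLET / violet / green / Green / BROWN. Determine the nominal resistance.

Violet → 7 (first significant figure)
Violet → 7 (second significant figure)
Green → 5 (third significant figure)
Green → ×10^5 multiplier
775 × 100000 = 77500000 Ω

77500000 Ω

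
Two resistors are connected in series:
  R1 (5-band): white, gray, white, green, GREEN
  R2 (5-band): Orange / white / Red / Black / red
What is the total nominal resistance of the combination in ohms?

R1: white, grey, white → 989; green ×10^5 → 98900000 Ω.
R2: orange, white, red → 392; black ×1 → 392 Ω.
Series: 98900000 + 392 = 98900392 Ω.

98900392 Ω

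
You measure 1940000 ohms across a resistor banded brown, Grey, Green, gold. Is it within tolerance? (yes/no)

no

Brown → 1 (first significant figure)
Grey → 8 (second significant figure)
Green → ×10^5 multiplier
Gold → ±5% tolerance
18 × 100000 = 1800000 Ω
Allowed range: 1710000 Ω to 1890000 Ω.
1940000 ohms lies outside that range.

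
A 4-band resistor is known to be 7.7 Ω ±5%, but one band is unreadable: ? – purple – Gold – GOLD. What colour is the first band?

violet

7.7 Ω = 77 × 10^-1.
The first band gives digit 7 of the significand, and 7 is violet.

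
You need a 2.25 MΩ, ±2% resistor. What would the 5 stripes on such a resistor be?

red, red, green, yellow, red

2250000 Ω = 225 × 10^4.
2 → red
2 → red
5 → green
Multiplier 10^4 → yellow.
±2% tolerance → red.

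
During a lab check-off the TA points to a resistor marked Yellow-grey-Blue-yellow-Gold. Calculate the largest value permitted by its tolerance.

5103000 Ω

Yellow → 4 (first significant figure)
Grey → 8 (second significant figure)
Blue → 6 (third significant figure)
Yellow → ×10^4 multiplier
Gold → ±5% tolerance
486 × 10000 = 4860000 Ω
Largest = 4860000 × (1 + 5/100) = 5103000 Ω.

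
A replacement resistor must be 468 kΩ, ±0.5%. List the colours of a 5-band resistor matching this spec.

yellow, blue, grey, orange, green

468000 Ω = 468 × 10^3.
4 → yellow
6 → blue
8 → grey
Multiplier 10^3 → orange.
±0.5% tolerance → green.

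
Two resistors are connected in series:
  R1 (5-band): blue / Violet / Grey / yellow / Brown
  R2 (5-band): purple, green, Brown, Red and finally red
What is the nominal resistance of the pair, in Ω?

6855100 Ω

R1: blue, violet, grey → 678; yellow ×10^4 → 6780000 Ω.
R2: violet, green, brown → 751; red ×10^2 → 75100 Ω.
Series: 6780000 + 75100 = 6855100 Ω.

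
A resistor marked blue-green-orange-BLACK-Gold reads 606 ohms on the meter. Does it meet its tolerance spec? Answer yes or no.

no

Blue → 6 (first significant figure)
Green → 5 (second significant figure)
Orange → 3 (third significant figure)
Black → ×1 multiplier
Gold → ±5% tolerance
653 × 1 = 653 Ω
Allowed range: 620.35 Ω to 685.65 Ω.
606 ohms lies outside that range.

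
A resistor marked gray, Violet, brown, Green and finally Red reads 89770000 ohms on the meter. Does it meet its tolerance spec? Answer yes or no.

Grey → 8 (first significant figure)
Violet → 7 (second significant figure)
Brown → 1 (third significant figure)
Green → ×10^5 multiplier
Red → ±2% tolerance
871 × 100000 = 87100000 Ω
Allowed range: 85358000 Ω to 88842000 Ω.
89770000 ohms lies outside that range.

no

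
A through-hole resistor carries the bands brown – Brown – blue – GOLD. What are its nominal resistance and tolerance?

Brown → 1 (first significant figure)
Brown → 1 (second significant figure)
Blue → ×10^6 multiplier
Gold → ±5% tolerance
11 × 1000000 = 11000000 Ω

11000000 Ω ±5%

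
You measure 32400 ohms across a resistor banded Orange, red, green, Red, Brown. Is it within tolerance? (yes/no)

Orange → 3 (first significant figure)
Red → 2 (second significant figure)
Green → 5 (third significant figure)
Red → ×10^2 multiplier
Brown → ±1% tolerance
325 × 100 = 32500 Ω
Allowed range: 32175 Ω to 32825 Ω.
32400 ohms lies inside that range.

yes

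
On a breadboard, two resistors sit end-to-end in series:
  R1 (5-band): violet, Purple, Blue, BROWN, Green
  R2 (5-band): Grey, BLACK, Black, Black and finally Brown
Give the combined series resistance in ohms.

R1: violet, violet, blue → 776; brown ×10 → 7760 Ω.
R2: grey, black, black → 800; black ×1 → 800 Ω.
Series: 7760 + 800 = 8560 Ω.

8560 Ω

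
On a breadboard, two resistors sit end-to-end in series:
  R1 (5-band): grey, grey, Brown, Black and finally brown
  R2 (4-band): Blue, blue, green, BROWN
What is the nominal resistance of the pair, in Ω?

R1: grey, grey, brown → 881; black ×1 → 881 Ω.
R2: blue, blue → 66; green ×10^5 → 6600000 Ω.
Series: 881 + 6600000 = 6600881 Ω.

6600881 Ω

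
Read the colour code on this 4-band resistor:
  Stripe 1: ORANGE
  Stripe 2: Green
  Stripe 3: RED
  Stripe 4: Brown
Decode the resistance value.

3500 Ω

Orange → 3 (first significant figure)
Green → 5 (second significant figure)
Red → ×10^2 multiplier
35 × 100 = 3500 Ω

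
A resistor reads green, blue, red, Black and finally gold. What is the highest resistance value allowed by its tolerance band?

590.1 Ω

Green → 5 (first significant figure)
Blue → 6 (second significant figure)
Red → 2 (third significant figure)
Black → ×1 multiplier
Gold → ±5% tolerance
562 × 1 = 562 Ω
Highest = 562 × (1 + 5/100) = 590.1 Ω.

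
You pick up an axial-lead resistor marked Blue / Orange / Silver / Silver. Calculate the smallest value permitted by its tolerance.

Blue → 6 (first significant figure)
Orange → 3 (second significant figure)
Silver → ×0.01 multiplier
Silver → ±10% tolerance
63 × 0.01 = 0.63 Ω
Smallest = 0.63 × (1 − 10/100) = 0.567 Ω.

0.567 Ω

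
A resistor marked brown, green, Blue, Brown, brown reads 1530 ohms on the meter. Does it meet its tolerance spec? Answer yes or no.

Brown → 1 (first significant figure)
Green → 5 (second significant figure)
Blue → 6 (third significant figure)
Brown → ×10 multiplier
Brown → ±1% tolerance
156 × 10 = 1560 Ω
Allowed range: 1544.4 Ω to 1575.6 Ω.
1530 ohms lies outside that range.

no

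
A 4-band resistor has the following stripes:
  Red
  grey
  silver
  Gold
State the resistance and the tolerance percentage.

0.28 Ω ±5%

Red → 2 (first significant figure)
Grey → 8 (second significant figure)
Silver → ×0.01 multiplier
Gold → ±5% tolerance
28 × 0.01 = 0.28 Ω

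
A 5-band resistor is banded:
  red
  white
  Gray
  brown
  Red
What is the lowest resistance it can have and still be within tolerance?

2920.4 Ω

Red → 2 (first significant figure)
White → 9 (second significant figure)
Grey → 8 (third significant figure)
Brown → ×10 multiplier
Red → ±2% tolerance
298 × 10 = 2980 Ω
Lowest = 2980 × (1 − 2/100) = 2920.4 Ω.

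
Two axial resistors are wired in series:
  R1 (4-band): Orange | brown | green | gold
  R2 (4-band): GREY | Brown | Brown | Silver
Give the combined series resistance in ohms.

R1: orange, brown → 31; green ×10^5 → 3100000 Ω.
R2: grey, brown → 81; brown ×10 → 810 Ω.
Series: 3100000 + 810 = 3100810 Ω.

3100810 Ω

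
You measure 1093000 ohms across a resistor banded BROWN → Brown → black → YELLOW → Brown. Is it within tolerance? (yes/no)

Brown → 1 (first significant figure)
Brown → 1 (second significant figure)
Black → 0 (third significant figure)
Yellow → ×10^4 multiplier
Brown → ±1% tolerance
110 × 10000 = 1100000 Ω
Allowed range: 1089000 Ω to 1111000 Ω.
1093000 ohms lies inside that range.

yes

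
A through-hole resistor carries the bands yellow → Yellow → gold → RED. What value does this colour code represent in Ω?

Yellow → 4 (first significant figure)
Yellow → 4 (second significant figure)
Gold → ×0.1 multiplier
44 × 0.1 = 4.4 Ω

4.4 Ω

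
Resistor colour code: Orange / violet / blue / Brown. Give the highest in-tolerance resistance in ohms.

37370000 Ω

Orange → 3 (first significant figure)
Violet → 7 (second significant figure)
Blue → ×10^6 multiplier
Brown → ±1% tolerance
37 × 1000000 = 37000000 Ω
Highest = 37000000 × (1 + 1/100) = 37370000 Ω.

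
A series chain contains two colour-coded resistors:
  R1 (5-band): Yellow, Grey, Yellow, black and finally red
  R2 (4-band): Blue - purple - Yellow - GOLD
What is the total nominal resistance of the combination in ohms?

670484 Ω

R1: yellow, grey, yellow → 484; black ×1 → 484 Ω.
R2: blue, violet → 67; yellow ×10^4 → 670000 Ω.
Series: 484 + 670000 = 670484 Ω.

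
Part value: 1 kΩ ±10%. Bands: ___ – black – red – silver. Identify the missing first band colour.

1000 Ω = 10 × 10^2.
The first band gives digit 1 of the significand, and 1 is brown.

brown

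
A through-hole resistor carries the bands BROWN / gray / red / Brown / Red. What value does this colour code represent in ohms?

Brown → 1 (first significant figure)
Grey → 8 (second significant figure)
Red → 2 (third significant figure)
Brown → ×10 multiplier
182 × 10 = 1820 Ω

1820 Ω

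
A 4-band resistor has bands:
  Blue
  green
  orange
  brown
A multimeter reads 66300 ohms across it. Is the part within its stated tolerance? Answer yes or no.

no

Blue → 6 (first significant figure)
Green → 5 (second significant figure)
Orange → ×10^3 multiplier
Brown → ±1% tolerance
65 × 1000 = 65000 Ω
Allowed range: 64350 Ω to 65650 Ω.
66300 ohms lies outside that range.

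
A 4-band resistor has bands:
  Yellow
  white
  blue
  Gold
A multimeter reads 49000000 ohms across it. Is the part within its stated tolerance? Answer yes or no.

Yellow → 4 (first significant figure)
White → 9 (second significant figure)
Blue → ×10^6 multiplier
Gold → ±5% tolerance
49 × 1000000 = 49000000 Ω
Allowed range: 46550000 Ω to 51450000 Ω.
49000000 ohms lies inside that range.

yes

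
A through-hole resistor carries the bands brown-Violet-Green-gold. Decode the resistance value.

1700000 Ω

Brown → 1 (first significant figure)
Violet → 7 (second significant figure)
Green → ×10^5 multiplier
17 × 100000 = 1700000 Ω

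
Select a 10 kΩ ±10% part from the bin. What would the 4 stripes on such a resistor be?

brown, black, orange, silver

10000 Ω = 10 × 10^3.
1 → brown
0 → black
Multiplier 10^3 → orange.
±10% tolerance → silver.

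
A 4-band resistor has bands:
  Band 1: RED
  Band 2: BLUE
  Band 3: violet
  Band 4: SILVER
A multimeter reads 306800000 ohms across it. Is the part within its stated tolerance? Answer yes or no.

no

Red → 2 (first significant figure)
Blue → 6 (second significant figure)
Violet → ×10^7 multiplier
Silver → ±10% tolerance
26 × 10000000 = 260000000 Ω
Allowed range: 234000000 Ω to 286000000 Ω.
306800000 ohms lies outside that range.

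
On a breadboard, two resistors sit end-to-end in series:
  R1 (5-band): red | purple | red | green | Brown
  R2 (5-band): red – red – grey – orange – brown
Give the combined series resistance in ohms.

R1: red, violet, red → 272; green ×10^5 → 27200000 Ω.
R2: red, red, grey → 228; orange ×10^3 → 228000 Ω.
Series: 27200000 + 228000 = 27428000 Ω.

27428000 Ω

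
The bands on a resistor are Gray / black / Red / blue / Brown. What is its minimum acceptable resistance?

793980000 Ω

Grey → 8 (first significant figure)
Black → 0 (second significant figure)
Red → 2 (third significant figure)
Blue → ×10^6 multiplier
Brown → ±1% tolerance
802 × 1000000 = 802000000 Ω
Minimum = 802000000 × (1 − 1/100) = 793980000 Ω.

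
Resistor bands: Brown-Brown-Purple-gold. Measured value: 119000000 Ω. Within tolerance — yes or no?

Brown → 1 (first significant figure)
Brown → 1 (second significant figure)
Violet → ×10^7 multiplier
Gold → ±5% tolerance
11 × 10000000 = 110000000 Ω
Allowed range: 104500000 Ω to 115500000 Ω.
119000000 Ω lies outside that range.

no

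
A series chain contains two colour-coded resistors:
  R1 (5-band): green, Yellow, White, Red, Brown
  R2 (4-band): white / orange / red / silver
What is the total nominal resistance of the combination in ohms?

64200 Ω

R1: green, yellow, white → 549; red ×10^2 → 54900 Ω.
R2: white, orange → 93; red ×10^2 → 9300 Ω.
Series: 54900 + 9300 = 64200 Ω.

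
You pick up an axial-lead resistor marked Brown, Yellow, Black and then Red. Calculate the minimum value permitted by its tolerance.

13.72 Ω

Brown → 1 (first significant figure)
Yellow → 4 (second significant figure)
Black → ×1 multiplier
Red → ±2% tolerance
14 × 1 = 14 Ω
Minimum = 14 × (1 − 2/100) = 13.72 Ω.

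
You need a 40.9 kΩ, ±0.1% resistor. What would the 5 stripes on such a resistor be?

40900 Ω = 409 × 10^2.
4 → yellow
0 → black
9 → white
Multiplier 10^2 → red.
±0.1% tolerance → violet.

yellow, black, white, red, violet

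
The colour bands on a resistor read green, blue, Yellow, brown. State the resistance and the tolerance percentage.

Green → 5 (first significant figure)
Blue → 6 (second significant figure)
Yellow → ×10^4 multiplier
Brown → ±1% tolerance
56 × 10000 = 560000 Ω

560000 Ω ±1%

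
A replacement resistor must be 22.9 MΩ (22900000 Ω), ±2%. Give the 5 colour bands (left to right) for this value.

red, red, white, green, red

22900000 Ω = 229 × 10^5.
2 → red
2 → red
9 → white
Multiplier 10^5 → green.
±2% tolerance → red.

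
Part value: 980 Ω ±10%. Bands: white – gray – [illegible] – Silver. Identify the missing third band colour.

980 Ω = 98 × 10^1.
The third band is the multiplier, 10^1, which is brown.

brown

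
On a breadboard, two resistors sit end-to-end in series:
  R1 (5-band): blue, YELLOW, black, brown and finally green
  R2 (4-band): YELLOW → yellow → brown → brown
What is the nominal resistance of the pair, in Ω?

R1: blue, yellow, black → 640; brown ×10 → 6400 Ω.
R2: yellow, yellow → 44; brown ×10 → 440 Ω.
Series: 6400 + 440 = 6840 Ω.

6840 Ω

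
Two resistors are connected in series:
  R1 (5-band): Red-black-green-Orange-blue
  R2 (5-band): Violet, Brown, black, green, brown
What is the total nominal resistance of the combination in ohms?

R1: red, black, green → 205; orange ×10^3 → 205000 Ω.
R2: violet, brown, black → 710; green ×10^5 → 71000000 Ω.
Series: 205000 + 71000000 = 71205000 Ω.

71205000 Ω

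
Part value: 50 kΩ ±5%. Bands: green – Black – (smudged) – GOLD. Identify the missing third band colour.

50000 Ω = 50 × 10^3.
The third band is the multiplier, 10^3, which is orange.

orange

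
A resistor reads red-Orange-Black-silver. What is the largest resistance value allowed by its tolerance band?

25.3 Ω

Red → 2 (first significant figure)
Orange → 3 (second significant figure)
Black → ×1 multiplier
Silver → ±10% tolerance
23 × 1 = 23 Ω
Largest = 23 × (1 + 10/100) = 25.3 Ω.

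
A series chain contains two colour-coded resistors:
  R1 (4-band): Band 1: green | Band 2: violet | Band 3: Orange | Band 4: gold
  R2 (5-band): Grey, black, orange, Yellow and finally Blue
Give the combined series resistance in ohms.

8087000 Ω

R1: green, violet → 57; orange ×10^3 → 57000 Ω.
R2: grey, black, orange → 803; yellow ×10^4 → 8030000 Ω.
Series: 57000 + 8030000 = 8087000 Ω.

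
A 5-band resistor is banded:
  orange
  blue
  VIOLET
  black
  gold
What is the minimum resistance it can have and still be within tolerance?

Orange → 3 (first significant figure)
Blue → 6 (second significant figure)
Violet → 7 (third significant figure)
Black → ×1 multiplier
Gold → ±5% tolerance
367 × 1 = 367 Ω
Minimum = 367 × (1 − 5/100) = 348.65 Ω.

348.65 Ω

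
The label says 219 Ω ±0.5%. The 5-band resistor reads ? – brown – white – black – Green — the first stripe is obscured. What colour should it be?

219 Ω = 219 × 10^0.
The first band gives digit 2 of the significand, and 2 is red.

red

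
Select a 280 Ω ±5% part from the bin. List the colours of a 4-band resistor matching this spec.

280 Ω = 28 × 10^1.
2 → red
8 → grey
Multiplier 10^1 → brown.
±5% tolerance → gold.

red, grey, brown, gold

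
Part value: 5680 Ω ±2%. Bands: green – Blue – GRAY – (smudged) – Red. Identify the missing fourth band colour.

brown

5680 Ω = 568 × 10^1.
The fourth band is the multiplier, 10^1, which is brown.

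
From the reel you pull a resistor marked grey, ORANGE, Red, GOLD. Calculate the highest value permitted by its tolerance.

Grey → 8 (first significant figure)
Orange → 3 (second significant figure)
Red → ×10^2 multiplier
Gold → ±5% tolerance
83 × 100 = 8300 Ω
Highest = 8300 × (1 + 5/100) = 8715 Ω.

8715 Ω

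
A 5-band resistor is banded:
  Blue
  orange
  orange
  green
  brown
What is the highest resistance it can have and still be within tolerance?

Blue → 6 (first significant figure)
Orange → 3 (second significant figure)
Orange → 3 (third significant figure)
Green → ×10^5 multiplier
Brown → ±1% tolerance
633 × 100000 = 63300000 Ω
Highest = 63300000 × (1 + 1/100) = 63933000 Ω.

63933000 Ω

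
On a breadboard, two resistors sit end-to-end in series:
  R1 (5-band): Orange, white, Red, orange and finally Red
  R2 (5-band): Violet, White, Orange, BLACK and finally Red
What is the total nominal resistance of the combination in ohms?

R1: orange, white, red → 392; orange ×10^3 → 392000 Ω.
R2: violet, white, orange → 793; black ×1 → 793 Ω.
Series: 392000 + 793 = 392793 Ω.

392793 Ω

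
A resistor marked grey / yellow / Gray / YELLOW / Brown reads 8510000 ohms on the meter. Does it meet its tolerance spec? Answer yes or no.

Grey → 8 (first significant figure)
Yellow → 4 (second significant figure)
Grey → 8 (third significant figure)
Yellow → ×10^4 multiplier
Brown → ±1% tolerance
848 × 10000 = 8480000 Ω
Allowed range: 8395200 Ω to 8564800 Ω.
8510000 ohms lies inside that range.

yes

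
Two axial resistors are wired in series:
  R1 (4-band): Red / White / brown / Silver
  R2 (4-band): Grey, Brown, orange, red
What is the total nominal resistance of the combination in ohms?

81290 Ω

R1: red, white → 29; brown ×10 → 290 Ω.
R2: grey, brown → 81; orange ×10^3 → 81000 Ω.
Series: 290 + 81000 = 81290 Ω.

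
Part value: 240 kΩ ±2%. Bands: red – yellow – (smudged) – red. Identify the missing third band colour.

240000 Ω = 24 × 10^4.
The third band is the multiplier, 10^4, which is yellow.

yellow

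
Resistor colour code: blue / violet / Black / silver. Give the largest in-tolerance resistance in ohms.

73.7 Ω

Blue → 6 (first significant figure)
Violet → 7 (second significant figure)
Black → ×1 multiplier
Silver → ±10% tolerance
67 × 1 = 67 Ω
Largest = 67 × (1 + 10/100) = 73.7 Ω.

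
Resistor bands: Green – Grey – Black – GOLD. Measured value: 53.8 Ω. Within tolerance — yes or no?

Green → 5 (first significant figure)
Grey → 8 (second significant figure)
Black → ×1 multiplier
Gold → ±5% tolerance
58 × 1 = 58 Ω
Allowed range: 55.1 Ω to 60.9 Ω.
53.8 Ω lies outside that range.

no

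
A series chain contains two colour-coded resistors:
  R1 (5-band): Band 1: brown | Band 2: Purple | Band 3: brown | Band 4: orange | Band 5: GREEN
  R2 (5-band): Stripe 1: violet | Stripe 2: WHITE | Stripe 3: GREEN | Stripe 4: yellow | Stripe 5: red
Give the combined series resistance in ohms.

8121000 Ω

R1: brown, violet, brown → 171; orange ×10^3 → 171000 Ω.
R2: violet, white, green → 795; yellow ×10^4 → 7950000 Ω.
Series: 171000 + 7950000 = 8121000 Ω.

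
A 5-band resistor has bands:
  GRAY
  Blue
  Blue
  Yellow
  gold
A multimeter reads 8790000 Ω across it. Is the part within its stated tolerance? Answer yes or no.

yes

Grey → 8 (first significant figure)
Blue → 6 (second significant figure)
Blue → 6 (third significant figure)
Yellow → ×10^4 multiplier
Gold → ±5% tolerance
866 × 10000 = 8660000 Ω
Allowed range: 8227000 Ω to 9093000 Ω.
8790000 Ω lies inside that range.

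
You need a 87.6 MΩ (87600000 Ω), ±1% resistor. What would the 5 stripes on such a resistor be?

grey, violet, blue, green, brown

87600000 Ω = 876 × 10^5.
8 → grey
7 → violet
6 → blue
Multiplier 10^5 → green.
±1% tolerance → brown.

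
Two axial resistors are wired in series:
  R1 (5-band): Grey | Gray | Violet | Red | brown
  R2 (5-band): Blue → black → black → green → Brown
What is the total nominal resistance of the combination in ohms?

R1: grey, grey, violet → 887; red ×10^2 → 88700 Ω.
R2: blue, black, black → 600; green ×10^5 → 60000000 Ω.
Series: 88700 + 60000000 = 60088700 Ω.

60088700 Ω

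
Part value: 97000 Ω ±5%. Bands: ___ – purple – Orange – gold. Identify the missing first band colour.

97000 Ω = 97 × 10^3.
The first band gives digit 9 of the significand, and 9 is white.

white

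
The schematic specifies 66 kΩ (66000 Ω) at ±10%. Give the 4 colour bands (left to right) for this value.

66000 Ω = 66 × 10^3.
6 → blue
6 → blue
Multiplier 10^3 → orange.
±10% tolerance → silver.

blue, blue, orange, silver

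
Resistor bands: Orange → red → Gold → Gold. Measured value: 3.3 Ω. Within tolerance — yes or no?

yes

Orange → 3 (first significant figure)
Red → 2 (second significant figure)
Gold → ×0.1 multiplier
Gold → ±5% tolerance
32 × 0.1 = 3.2 Ω
Allowed range: 3.04 Ω to 3.36 Ω.
3.3 Ω lies inside that range.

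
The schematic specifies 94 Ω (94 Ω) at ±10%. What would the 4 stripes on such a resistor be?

white, yellow, black, silver

94 Ω = 94 × 10^0.
9 → white
4 → yellow
Multiplier 10^0 → black.
±10% tolerance → silver.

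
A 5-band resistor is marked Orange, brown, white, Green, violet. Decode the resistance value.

31900000 Ω

Orange → 3 (first significant figure)
Brown → 1 (second significant figure)
White → 9 (third significant figure)
Green → ×10^5 multiplier
319 × 100000 = 31900000 Ω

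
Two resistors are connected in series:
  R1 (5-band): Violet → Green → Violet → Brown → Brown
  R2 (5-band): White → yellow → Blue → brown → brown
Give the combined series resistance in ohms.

R1: violet, green, violet → 757; brown ×10 → 7570 Ω.
R2: white, yellow, blue → 946; brown ×10 → 9460 Ω.
Series: 7570 + 9460 = 17030 Ω.

17030 Ω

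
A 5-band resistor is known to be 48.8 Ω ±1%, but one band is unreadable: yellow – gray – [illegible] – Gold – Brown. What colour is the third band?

48.8 Ω = 488 × 10^-1.
The third band gives digit 8 of the significand, and 8 is grey.

grey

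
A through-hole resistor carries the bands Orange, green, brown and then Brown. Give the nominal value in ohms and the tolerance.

350 Ω ±1%

Orange → 3 (first significant figure)
Green → 5 (second significant figure)
Brown → ×10 multiplier
Brown → ±1% tolerance
35 × 10 = 350 Ω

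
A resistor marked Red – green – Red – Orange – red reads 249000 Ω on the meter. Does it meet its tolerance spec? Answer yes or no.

yes

Red → 2 (first significant figure)
Green → 5 (second significant figure)
Red → 2 (third significant figure)
Orange → ×10^3 multiplier
Red → ±2% tolerance
252 × 1000 = 252000 Ω
Allowed range: 246960 Ω to 257040 Ω.
249000 Ω lies inside that range.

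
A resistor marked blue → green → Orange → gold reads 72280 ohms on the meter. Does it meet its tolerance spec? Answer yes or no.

Blue → 6 (first significant figure)
Green → 5 (second significant figure)
Orange → ×10^3 multiplier
Gold → ±5% tolerance
65 × 1000 = 65000 Ω
Allowed range: 61750 Ω to 68250 Ω.
72280 ohms lies outside that range.

no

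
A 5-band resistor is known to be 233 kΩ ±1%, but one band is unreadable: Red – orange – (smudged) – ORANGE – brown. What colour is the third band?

orange

233000 Ω = 233 × 10^3.
The third band gives digit 3 of the significand, and 3 is orange.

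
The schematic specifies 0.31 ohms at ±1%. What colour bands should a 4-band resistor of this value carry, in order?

orange, brown, silver, brown

0.31 Ω = 31 × 10^-2.
3 → orange
1 → brown
Multiplier 10^-2 → silver.
±1% tolerance → brown.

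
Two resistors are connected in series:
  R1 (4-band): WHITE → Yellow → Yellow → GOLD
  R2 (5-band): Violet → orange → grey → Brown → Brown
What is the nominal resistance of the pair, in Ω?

R1: white, yellow → 94; yellow ×10^4 → 940000 Ω.
R2: violet, orange, grey → 738; brown ×10 → 7380 Ω.
Series: 940000 + 7380 = 947380 Ω.

947380 Ω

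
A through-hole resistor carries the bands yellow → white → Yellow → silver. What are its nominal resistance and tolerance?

490000 Ω ±10%

Yellow → 4 (first significant figure)
White → 9 (second significant figure)
Yellow → ×10^4 multiplier
Silver → ±10% tolerance
49 × 10000 = 490000 Ω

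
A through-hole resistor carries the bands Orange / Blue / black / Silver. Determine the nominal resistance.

Orange → 3 (first significant figure)
Blue → 6 (second significant figure)
Black → ×1 multiplier
36 × 1 = 36 Ω

36 Ω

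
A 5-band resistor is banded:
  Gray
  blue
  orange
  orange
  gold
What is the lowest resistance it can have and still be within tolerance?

Grey → 8 (first significant figure)
Blue → 6 (second significant figure)
Orange → 3 (third significant figure)
Orange → ×10^3 multiplier
Gold → ±5% tolerance
863 × 1000 = 863000 Ω
Lowest = 863000 × (1 − 5/100) = 819850 Ω.

819850 Ω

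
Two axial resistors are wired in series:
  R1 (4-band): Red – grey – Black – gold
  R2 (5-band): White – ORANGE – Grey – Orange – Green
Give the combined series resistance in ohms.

R1: red, grey → 28; black ×1 → 28 Ω.
R2: white, orange, grey → 938; orange ×10^3 → 938000 Ω.
Series: 28 + 938000 = 938028 Ω.

938028 Ω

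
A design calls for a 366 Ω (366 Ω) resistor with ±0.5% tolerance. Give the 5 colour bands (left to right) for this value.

orange, blue, blue, black, green

366 Ω = 366 × 10^0.
3 → orange
6 → blue
6 → blue
Multiplier 10^0 → black.
±0.5% tolerance → green.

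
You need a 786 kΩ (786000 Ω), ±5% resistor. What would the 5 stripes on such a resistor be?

violet, grey, blue, orange, gold

786000 Ω = 786 × 10^3.
7 → violet
8 → grey
6 → blue
Multiplier 10^3 → orange.
±5% tolerance → gold.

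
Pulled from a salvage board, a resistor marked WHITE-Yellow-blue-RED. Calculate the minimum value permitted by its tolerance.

92120000 Ω

White → 9 (first significant figure)
Yellow → 4 (second significant figure)
Blue → ×10^6 multiplier
Red → ±2% tolerance
94 × 1000000 = 94000000 Ω
Minimum = 94000000 × (1 − 2/100) = 92120000 Ω.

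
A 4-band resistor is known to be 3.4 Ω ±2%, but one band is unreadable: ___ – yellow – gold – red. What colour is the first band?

orange

3.4 Ω = 34 × 10^-1.
The first band gives digit 3 of the significand, and 3 is orange.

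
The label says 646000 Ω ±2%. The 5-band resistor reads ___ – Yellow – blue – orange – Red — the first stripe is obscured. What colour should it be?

blue

646000 Ω = 646 × 10^3.
The first band gives digit 6 of the significand, and 6 is blue.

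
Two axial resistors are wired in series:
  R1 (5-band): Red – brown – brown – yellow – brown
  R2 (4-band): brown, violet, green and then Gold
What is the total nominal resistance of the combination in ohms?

3810000 Ω

R1: red, brown, brown → 211; yellow ×10^4 → 2110000 Ω.
R2: brown, violet → 17; green ×10^5 → 1700000 Ω.
Series: 2110000 + 1700000 = 3810000 Ω.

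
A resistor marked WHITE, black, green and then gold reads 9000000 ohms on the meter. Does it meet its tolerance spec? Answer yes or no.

White → 9 (first significant figure)
Black → 0 (second significant figure)
Green → ×10^5 multiplier
Gold → ±5% tolerance
90 × 100000 = 9000000 Ω
Allowed range: 8550000 Ω to 9450000 Ω.
9000000 ohms lies inside that range.

yes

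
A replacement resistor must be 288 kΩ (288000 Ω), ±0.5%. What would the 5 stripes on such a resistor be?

red, grey, grey, orange, green

288000 Ω = 288 × 10^3.
2 → red
8 → grey
8 → grey
Multiplier 10^3 → orange.
±0.5% tolerance → green.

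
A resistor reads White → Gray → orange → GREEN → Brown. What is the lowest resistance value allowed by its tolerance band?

97317000 Ω

White → 9 (first significant figure)
Grey → 8 (second significant figure)
Orange → 3 (third significant figure)
Green → ×10^5 multiplier
Brown → ±1% tolerance
983 × 100000 = 98300000 Ω
Lowest = 98300000 × (1 − 1/100) = 97317000 Ω.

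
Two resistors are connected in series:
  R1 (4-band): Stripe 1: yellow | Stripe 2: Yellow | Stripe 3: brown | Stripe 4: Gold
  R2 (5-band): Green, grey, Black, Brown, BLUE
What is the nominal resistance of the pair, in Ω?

R1: yellow, yellow → 44; brown ×10 → 440 Ω.
R2: green, grey, black → 580; brown ×10 → 5800 Ω.
Series: 440 + 5800 = 6240 Ω.

6240 Ω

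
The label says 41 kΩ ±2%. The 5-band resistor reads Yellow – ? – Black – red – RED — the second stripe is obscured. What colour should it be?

41000 Ω = 410 × 10^2.
The second band gives digit 1 of the significand, and 1 is brown.

brown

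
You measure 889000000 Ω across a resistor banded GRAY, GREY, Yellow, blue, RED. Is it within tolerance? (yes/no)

Grey → 8 (first significant figure)
Grey → 8 (second significant figure)
Yellow → 4 (third significant figure)
Blue → ×10^6 multiplier
Red → ±2% tolerance
884 × 1000000 = 884000000 Ω
Allowed range: 866320000 Ω to 901680000 Ω.
889000000 Ω lies inside that range.

yes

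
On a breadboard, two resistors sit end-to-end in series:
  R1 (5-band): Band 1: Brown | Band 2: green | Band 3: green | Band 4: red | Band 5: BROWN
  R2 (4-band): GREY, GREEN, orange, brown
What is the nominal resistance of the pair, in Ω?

R1: brown, green, green → 155; red ×10^2 → 15500 Ω.
R2: grey, green → 85; orange ×10^3 → 85000 Ω.
Series: 15500 + 85000 = 100500 Ω.

100500 Ω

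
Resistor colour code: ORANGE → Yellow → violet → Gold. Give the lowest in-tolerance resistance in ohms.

Orange → 3 (first significant figure)
Yellow → 4 (second significant figure)
Violet → ×10^7 multiplier
Gold → ±5% tolerance
34 × 10000000 = 340000000 Ω
Lowest = 340000000 × (1 − 5/100) = 323000000 Ω.

323000000 Ω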